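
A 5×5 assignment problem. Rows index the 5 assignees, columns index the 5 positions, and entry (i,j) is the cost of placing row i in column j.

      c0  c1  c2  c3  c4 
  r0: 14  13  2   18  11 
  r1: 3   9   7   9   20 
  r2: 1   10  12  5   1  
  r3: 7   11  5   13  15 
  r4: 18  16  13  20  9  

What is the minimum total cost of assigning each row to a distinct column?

Minimum assignment cost: 30

optimal assignment: row0→col2 (cost 2), row1→col0 (cost 3), row2→col3 (cost 5), row3→col1 (cost 11), row4→col4 (cost 9)
total = 2 + 3 + 5 + 11 + 9 = 30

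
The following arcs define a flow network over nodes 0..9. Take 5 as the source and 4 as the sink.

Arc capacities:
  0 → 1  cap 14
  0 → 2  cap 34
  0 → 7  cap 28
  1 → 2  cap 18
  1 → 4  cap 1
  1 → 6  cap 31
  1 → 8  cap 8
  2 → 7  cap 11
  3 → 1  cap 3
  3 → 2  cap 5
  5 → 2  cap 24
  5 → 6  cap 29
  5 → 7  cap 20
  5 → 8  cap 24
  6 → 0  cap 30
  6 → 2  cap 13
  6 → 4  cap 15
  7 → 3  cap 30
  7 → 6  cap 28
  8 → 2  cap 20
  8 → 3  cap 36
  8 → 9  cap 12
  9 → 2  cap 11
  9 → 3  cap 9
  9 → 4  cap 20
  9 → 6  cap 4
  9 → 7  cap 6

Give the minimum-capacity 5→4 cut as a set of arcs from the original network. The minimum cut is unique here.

augment #1: 5→6→4 push 15
augment #2: 5→8→9→4 push 12
augment #3: 5→6→0→1→4 push 1
max flow = 28; residual-reachable set from 5 gives S-side
cut edges (S→T): {(1,4), (6,4), (8,9)} total cap 28

Min-cut arcs: {(1,4), (6,4), (8,9)} (total capacity 28)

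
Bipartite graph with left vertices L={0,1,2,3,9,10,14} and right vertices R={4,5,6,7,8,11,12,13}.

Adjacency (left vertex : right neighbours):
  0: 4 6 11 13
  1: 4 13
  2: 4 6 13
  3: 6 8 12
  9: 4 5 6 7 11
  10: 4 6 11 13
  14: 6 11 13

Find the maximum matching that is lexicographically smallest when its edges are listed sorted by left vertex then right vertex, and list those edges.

Lex-smallest maximum matching: {(0,4), (1,13), (2,6), (3,8), (9,5), (10,11)}

|M| = 6 (so the lex-smallest maximum matching has 6 edges)
process left vertices in ascending order; for each, take the smallest-labelled available neighbour that still permits 6 edges overall, or leave it unmatched if none does
lex-smallest matching: {0-4, 1-13, 2-6, 3-8, 9-5, 10-11}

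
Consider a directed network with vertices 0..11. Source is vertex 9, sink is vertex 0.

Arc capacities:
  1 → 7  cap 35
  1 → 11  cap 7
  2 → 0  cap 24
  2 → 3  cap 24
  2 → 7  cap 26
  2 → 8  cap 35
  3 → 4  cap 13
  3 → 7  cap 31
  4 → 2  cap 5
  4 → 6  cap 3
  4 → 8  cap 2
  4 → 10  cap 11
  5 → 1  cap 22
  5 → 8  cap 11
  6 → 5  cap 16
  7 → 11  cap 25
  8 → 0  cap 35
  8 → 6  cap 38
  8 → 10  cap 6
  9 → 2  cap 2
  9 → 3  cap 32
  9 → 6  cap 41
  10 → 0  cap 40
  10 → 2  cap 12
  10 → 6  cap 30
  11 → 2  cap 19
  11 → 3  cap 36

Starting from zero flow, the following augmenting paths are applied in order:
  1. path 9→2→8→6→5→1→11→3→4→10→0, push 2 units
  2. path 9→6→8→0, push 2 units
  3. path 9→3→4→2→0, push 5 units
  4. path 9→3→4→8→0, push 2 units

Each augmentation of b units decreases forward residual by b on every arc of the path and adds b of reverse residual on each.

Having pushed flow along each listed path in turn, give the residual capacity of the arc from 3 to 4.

after path 1 (9→2→8→6→5→1→11→3→4→10→0, push 2): res(3,4)=11
after path 2 (9→6→8→0, push 2): res(3,4)=11
after path 3 (9→3→4→2→0, push 5): res(3,4)=6
after path 4 (9→3→4→8→0, push 2): res(3,4)=4

Residual capacity of (3,4): 4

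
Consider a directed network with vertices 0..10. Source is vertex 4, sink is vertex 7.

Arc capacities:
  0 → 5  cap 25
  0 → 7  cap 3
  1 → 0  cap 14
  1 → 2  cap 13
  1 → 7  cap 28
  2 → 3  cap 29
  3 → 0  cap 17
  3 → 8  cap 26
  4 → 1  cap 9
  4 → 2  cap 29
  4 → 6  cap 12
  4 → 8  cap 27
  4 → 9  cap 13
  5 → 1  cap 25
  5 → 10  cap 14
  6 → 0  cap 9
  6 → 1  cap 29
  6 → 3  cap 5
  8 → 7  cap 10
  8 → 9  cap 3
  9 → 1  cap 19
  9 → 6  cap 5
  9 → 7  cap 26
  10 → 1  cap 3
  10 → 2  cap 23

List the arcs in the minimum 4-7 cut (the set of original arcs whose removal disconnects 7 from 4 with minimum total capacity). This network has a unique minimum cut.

Min-cut arcs: {(0,7), (1,7), (4,9), (8,7), (8,9)} (total capacity 57)

augment #1: 4→1→7 push 9
augment #2: 4→8→7 push 10
augment #3: 4→9→7 push 13
augment #4: 4→6→0→7 push 3
augment #5: 4→6→1→7 push 9
augment #6: 4→8→9→7 push 3
augment #7: 4→2→3→0→5→1→7 push 10
max flow = 57; residual-reachable set from 4 gives S-side
cut edges (S→T): {(0,7), (1,7), (4,9), (8,7), (8,9)} total cap 57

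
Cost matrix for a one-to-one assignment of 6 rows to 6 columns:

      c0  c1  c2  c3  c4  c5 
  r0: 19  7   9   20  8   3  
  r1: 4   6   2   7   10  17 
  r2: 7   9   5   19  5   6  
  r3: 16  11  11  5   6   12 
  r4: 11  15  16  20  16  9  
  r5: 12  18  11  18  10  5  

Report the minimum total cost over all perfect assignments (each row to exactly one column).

Minimum assignment cost: 35

optimal assignment: row0→col1 (cost 7), row1→col2 (cost 2), row2→col4 (cost 5), row3→col3 (cost 5), row4→col0 (cost 11), row5→col5 (cost 5)
total = 7 + 2 + 5 + 5 + 11 + 5 = 35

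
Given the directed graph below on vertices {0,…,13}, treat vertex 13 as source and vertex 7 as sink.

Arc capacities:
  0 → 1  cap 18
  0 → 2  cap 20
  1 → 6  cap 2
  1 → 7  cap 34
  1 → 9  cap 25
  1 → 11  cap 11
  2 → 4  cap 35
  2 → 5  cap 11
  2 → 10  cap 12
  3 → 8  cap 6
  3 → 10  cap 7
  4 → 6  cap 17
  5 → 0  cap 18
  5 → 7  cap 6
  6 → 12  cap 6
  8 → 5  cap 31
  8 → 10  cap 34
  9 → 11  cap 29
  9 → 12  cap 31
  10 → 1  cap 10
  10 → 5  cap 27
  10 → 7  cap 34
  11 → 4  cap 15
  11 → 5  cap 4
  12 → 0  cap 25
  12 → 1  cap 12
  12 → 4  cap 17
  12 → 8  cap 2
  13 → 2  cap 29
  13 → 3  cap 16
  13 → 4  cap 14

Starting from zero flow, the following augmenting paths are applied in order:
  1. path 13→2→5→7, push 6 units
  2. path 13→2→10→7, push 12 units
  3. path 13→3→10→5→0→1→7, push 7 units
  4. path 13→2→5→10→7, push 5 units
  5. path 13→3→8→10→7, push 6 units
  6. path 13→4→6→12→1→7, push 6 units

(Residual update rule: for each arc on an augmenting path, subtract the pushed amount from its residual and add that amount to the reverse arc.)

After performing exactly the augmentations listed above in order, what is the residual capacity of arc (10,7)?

Residual capacity of (10,7): 11

after path 1 (13→2→5→7, push 6): res(10,7)=34
after path 2 (13→2→10→7, push 12): res(10,7)=22
after path 3 (13→3→10→5→0→1→7, push 7): res(10,7)=22
after path 4 (13→2→5→10→7, push 5): res(10,7)=17
after path 5 (13→3→8→10→7, push 6): res(10,7)=11
after path 6 (13→4→6→12→1→7, push 6): res(10,7)=11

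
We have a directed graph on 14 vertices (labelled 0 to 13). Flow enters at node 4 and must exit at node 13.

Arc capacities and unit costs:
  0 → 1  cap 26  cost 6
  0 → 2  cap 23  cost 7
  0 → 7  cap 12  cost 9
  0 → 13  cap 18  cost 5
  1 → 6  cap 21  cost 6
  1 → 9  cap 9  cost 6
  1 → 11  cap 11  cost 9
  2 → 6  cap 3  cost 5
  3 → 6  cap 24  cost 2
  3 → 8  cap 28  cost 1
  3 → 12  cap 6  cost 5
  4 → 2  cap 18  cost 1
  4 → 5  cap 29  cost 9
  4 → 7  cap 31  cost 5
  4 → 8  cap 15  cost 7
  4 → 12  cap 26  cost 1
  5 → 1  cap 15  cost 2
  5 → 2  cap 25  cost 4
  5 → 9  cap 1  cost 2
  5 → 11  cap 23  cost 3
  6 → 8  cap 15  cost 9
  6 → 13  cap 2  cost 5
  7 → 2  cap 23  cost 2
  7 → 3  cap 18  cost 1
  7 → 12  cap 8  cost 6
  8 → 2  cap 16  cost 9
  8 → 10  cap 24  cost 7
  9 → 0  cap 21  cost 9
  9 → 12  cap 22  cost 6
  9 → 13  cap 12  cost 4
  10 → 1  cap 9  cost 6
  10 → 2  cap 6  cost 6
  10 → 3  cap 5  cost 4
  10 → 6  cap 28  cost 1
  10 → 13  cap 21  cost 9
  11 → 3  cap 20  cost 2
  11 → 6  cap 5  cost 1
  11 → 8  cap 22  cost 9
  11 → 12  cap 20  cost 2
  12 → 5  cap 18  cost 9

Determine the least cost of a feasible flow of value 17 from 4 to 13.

shortest-cost path #1: 4→2→6→13 push 2 @ unit cost 11 (adds 22)
shortest-cost path #2: 4→5→9→13 push 1 @ unit cost 15 (adds 15)
shortest-cost path #3: 4→5→1→9→13 push 9 @ unit cost 21 (adds 189)
shortest-cost path #4: 4→8→10→13 push 5 @ unit cost 23 (adds 115)
total cost = 341

Minimum cost for 17 units: 341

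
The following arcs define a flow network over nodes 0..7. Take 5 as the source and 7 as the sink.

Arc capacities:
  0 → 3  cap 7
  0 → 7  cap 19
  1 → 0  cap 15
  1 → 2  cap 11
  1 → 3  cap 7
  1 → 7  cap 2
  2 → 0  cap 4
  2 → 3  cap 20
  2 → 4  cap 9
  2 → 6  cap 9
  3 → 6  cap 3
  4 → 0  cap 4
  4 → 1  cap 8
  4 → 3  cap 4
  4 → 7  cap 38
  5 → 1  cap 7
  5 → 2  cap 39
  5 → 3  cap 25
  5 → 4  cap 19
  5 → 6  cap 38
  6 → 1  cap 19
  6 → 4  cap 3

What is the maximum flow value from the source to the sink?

Maximum flow value: 52

augment #1: 5→1→7 bottleneck 2, total now 2
augment #2: 5→4→7 bottleneck 19, total now 21
augment #3: 5→1→0→7 bottleneck 5, total now 26
augment #4: 5→2→0→7 bottleneck 4, total now 30
augment #5: 5→2→4→7 bottleneck 9, total now 39
augment #6: 5→6→4→7 bottleneck 3, total now 42
augment #7: 5→6→1→0→7 bottleneck 10, total now 52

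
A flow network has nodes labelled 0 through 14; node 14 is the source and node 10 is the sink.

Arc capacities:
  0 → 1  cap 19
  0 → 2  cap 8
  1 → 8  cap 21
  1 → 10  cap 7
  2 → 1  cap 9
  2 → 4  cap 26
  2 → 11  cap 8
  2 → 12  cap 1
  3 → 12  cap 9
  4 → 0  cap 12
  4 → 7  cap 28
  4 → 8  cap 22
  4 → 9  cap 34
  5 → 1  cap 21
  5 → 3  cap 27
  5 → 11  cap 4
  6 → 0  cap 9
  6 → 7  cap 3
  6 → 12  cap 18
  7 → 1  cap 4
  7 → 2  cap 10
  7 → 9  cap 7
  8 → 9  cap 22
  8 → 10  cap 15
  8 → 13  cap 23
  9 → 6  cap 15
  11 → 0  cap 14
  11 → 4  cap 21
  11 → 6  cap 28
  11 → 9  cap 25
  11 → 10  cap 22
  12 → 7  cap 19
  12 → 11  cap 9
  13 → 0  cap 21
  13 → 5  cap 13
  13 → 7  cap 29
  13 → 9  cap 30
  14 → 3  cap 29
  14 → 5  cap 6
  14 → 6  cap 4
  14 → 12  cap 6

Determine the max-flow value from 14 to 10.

Maximum flow value: 25

augment #1: 14→5→1→10 bottleneck 6, total now 6
augment #2: 14→12→11→10 bottleneck 6, total now 12
augment #3: 14→3→12→11→10 bottleneck 3, total now 15
augment #4: 14→6→0→1→10 bottleneck 1, total now 16
augment #5: 14→6→0→1→8→10 bottleneck 3, total now 19
augment #6: 14→3→12→7→1→8→10 bottleneck 4, total now 23
augment #7: 14→3→12→7→2→11→10 bottleneck 2, total now 25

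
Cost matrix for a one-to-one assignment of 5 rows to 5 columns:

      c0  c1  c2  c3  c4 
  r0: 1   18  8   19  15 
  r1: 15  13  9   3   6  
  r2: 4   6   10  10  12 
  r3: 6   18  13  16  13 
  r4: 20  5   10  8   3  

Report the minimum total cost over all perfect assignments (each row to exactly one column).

Minimum assignment cost: 26

one of 2 optimal assignments: row0→col0 (cost 1), row1→col3 (cost 3), row2→col1 (cost 6), row3→col2 (cost 13), row4→col4 (cost 3)
total = 1 + 3 + 6 + 13 + 3 = 26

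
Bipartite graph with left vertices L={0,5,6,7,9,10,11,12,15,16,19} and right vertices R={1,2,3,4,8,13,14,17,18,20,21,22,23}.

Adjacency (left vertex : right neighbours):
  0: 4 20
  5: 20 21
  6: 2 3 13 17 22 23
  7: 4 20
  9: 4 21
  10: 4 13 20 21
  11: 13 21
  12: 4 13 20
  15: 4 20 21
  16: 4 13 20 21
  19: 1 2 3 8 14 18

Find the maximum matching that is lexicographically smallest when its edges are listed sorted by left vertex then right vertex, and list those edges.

|M| = 6 (so the lex-smallest maximum matching has 6 edges)
process left vertices in ascending order; for each, take the smallest-labelled available neighbour that still permits 6 edges overall, or leave it unmatched if none does
lex-smallest matching: {0-4, 5-20, 6-2, 9-21, 10-13, 19-1}

Lex-smallest maximum matching: {(0,4), (5,20), (6,2), (9,21), (10,13), (19,1)}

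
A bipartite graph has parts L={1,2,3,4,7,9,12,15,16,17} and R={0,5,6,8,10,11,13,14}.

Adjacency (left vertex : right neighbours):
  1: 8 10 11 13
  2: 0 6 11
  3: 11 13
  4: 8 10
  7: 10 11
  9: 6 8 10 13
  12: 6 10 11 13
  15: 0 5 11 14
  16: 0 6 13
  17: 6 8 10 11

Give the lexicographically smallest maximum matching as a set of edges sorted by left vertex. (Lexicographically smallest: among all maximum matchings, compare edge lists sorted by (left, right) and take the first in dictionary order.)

Lex-smallest maximum matching: {(1,8), (2,0), (3,11), (4,10), (9,6), (12,13), (15,5)}

|M| = 7 (so the lex-smallest maximum matching has 7 edges)
process left vertices in ascending order; for each, take the smallest-labelled available neighbour that still permits 7 edges overall, or leave it unmatched if none does
lex-smallest matching: {1-8, 2-0, 3-11, 4-10, 9-6, 12-13, 15-5}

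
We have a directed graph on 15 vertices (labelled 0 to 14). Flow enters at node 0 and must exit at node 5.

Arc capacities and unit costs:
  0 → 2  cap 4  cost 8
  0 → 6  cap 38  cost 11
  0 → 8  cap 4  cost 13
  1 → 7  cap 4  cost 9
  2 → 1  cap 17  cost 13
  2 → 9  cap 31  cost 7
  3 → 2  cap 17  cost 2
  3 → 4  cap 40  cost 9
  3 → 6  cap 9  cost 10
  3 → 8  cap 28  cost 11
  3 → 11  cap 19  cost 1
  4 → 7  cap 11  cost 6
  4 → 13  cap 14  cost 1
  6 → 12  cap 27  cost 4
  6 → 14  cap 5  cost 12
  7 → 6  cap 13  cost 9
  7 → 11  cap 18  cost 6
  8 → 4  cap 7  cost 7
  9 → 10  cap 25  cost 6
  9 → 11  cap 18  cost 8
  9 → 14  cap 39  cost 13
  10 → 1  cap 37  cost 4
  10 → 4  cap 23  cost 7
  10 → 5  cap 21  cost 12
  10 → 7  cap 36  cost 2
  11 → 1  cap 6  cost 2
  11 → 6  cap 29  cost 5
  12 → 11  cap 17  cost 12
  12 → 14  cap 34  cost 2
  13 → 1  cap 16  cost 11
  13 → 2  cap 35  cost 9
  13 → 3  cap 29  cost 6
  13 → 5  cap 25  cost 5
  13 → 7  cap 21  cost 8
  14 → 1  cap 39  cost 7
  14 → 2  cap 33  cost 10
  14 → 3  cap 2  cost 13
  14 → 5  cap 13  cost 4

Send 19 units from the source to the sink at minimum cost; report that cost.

shortest-cost path #1: 0→6→12→14→5 push 13 @ unit cost 21 (adds 273)
shortest-cost path #2: 0→8→4→13→5 push 4 @ unit cost 26 (adds 104)
shortest-cost path #3: 0→2→9→10→5 push 2 @ unit cost 33 (adds 66)
total cost = 443

Minimum cost for 19 units: 443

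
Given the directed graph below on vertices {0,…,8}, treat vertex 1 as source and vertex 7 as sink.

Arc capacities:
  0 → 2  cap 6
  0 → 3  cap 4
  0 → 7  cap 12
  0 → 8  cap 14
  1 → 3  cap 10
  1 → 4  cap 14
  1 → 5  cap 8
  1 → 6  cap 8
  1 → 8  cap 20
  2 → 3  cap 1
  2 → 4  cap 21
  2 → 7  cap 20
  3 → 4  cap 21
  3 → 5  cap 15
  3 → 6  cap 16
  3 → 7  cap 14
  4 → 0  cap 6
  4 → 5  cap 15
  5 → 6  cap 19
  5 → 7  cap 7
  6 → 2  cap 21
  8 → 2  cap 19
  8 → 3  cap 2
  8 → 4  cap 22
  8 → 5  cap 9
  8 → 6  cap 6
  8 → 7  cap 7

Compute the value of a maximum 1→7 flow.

Maximum flow value: 53

augment #1: 1→3→7 bottleneck 10, total now 10
augment #2: 1→5→7 bottleneck 7, total now 17
augment #3: 1→8→7 bottleneck 7, total now 24
augment #4: 1→4→0→7 bottleneck 6, total now 30
augment #5: 1→6→2→7 bottleneck 8, total now 38
augment #6: 1→8→2→7 bottleneck 12, total now 50
augment #7: 1→8→3→7 bottleneck 1, total now 51
augment #8: 1→5→6→2→3→7 bottleneck 1, total now 52
augment #9: 1→4→5→6→2→8→3→7 bottleneck 1, total now 53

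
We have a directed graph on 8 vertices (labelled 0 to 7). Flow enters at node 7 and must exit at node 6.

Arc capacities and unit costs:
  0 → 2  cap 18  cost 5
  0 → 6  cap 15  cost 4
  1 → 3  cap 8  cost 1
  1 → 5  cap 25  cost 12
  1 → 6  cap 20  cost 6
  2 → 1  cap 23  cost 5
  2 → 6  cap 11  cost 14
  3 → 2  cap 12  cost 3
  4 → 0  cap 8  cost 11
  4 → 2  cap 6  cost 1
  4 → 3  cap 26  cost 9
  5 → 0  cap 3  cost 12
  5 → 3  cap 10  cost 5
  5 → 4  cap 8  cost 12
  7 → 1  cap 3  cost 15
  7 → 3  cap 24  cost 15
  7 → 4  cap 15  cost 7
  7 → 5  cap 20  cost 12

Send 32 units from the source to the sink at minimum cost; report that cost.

Minimum cost for 32 units: 788

shortest-cost path #1: 7→4→2→1→6 push 6 @ unit cost 19 (adds 114)
shortest-cost path #2: 7→1→6 push 3 @ unit cost 21 (adds 63)
shortest-cost path #3: 7→4→0→6 push 8 @ unit cost 22 (adds 176)
shortest-cost path #4: 7→5→0→6 push 3 @ unit cost 28 (adds 84)
shortest-cost path #5: 7→3→2→1→6 push 11 @ unit cost 29 (adds 319)
shortest-cost path #6: 7→3→2→6 push 1 @ unit cost 32 (adds 32)
total cost = 788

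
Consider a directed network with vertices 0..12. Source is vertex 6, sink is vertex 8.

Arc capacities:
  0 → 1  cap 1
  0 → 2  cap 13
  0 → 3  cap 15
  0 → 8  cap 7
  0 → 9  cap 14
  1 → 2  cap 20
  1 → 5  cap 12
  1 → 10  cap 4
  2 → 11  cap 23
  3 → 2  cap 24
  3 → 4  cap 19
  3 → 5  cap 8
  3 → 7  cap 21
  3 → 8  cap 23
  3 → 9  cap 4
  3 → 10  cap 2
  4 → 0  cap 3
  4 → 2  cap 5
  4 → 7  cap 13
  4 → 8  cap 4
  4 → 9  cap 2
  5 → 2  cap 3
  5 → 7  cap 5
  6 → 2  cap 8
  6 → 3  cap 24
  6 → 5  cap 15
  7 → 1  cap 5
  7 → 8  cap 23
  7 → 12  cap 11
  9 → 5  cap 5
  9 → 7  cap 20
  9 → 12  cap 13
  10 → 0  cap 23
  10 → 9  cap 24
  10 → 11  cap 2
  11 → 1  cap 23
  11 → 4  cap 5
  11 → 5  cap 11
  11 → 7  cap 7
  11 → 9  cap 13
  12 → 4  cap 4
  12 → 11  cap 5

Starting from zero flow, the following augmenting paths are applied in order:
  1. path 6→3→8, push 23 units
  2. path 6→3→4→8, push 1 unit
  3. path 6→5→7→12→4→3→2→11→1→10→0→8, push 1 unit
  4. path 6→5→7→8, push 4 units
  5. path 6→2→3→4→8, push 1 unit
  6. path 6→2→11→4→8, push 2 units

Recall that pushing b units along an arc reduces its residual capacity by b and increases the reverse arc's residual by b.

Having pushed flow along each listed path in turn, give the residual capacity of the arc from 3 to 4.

Residual capacity of (3,4): 18

after path 1 (6→3→8, push 23): res(3,4)=19
after path 2 (6→3→4→8, push 1): res(3,4)=18
after path 3 (6→5→7→12→4→3→2→11→1→10→0→8, push 1): res(3,4)=19
after path 4 (6→5→7→8, push 4): res(3,4)=19
after path 5 (6→2→3→4→8, push 1): res(3,4)=18
after path 6 (6→2→11→4→8, push 2): res(3,4)=18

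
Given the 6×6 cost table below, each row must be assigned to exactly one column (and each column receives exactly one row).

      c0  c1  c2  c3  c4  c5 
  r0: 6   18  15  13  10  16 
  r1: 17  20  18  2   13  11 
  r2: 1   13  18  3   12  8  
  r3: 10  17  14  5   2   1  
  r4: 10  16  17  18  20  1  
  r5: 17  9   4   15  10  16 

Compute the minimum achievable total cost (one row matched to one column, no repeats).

Minimum assignment cost: 28

one of 2 optimal assignments: row0→col0 (cost 6), row1→col3 (cost 2), row2→col1 (cost 13), row3→col4 (cost 2), row4→col5 (cost 1), row5→col2 (cost 4)
total = 6 + 2 + 13 + 2 + 1 + 4 = 28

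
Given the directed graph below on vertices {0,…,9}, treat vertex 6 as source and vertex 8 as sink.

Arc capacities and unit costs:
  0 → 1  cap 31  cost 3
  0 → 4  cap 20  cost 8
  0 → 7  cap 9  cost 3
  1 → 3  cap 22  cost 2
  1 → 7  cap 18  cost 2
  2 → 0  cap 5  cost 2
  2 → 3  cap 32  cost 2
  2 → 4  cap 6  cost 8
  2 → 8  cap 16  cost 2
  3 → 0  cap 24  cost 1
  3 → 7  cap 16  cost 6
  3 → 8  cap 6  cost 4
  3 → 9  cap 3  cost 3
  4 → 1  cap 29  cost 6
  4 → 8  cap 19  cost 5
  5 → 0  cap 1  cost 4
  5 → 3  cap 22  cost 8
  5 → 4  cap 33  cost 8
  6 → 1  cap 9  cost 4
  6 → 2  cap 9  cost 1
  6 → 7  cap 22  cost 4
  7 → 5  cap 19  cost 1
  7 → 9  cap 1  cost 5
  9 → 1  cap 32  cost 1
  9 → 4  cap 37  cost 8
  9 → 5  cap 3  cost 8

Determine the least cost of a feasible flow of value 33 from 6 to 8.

shortest-cost path #1: 6→2→8 push 9 @ unit cost 3 (adds 27)
shortest-cost path #2: 6→1→3→8 push 6 @ unit cost 10 (adds 60)
shortest-cost path #3: 6→7→5→4→8 push 18 @ unit cost 18 (adds 324)
total cost = 411

Minimum cost for 33 units: 411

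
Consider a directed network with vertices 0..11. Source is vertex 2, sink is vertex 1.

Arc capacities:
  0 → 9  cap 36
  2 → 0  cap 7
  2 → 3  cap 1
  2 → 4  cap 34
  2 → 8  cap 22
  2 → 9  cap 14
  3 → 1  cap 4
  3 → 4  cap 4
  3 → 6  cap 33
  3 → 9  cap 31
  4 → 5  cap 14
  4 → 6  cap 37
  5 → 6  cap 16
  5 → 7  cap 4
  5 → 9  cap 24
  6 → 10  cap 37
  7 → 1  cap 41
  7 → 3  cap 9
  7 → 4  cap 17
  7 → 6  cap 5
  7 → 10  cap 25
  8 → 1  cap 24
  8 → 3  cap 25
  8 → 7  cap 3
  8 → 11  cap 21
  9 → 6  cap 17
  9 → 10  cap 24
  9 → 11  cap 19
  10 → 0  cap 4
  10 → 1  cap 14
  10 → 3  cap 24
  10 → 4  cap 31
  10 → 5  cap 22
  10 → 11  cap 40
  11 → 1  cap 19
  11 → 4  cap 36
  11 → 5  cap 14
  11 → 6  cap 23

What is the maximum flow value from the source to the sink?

Maximum flow value: 63

augment #1: 2→3→1 bottleneck 1, total now 1
augment #2: 2→8→1 bottleneck 22, total now 23
augment #3: 2→9→10→1 bottleneck 14, total now 37
augment #4: 2→0→9→11→1 bottleneck 7, total now 44
augment #5: 2→4→5→7→1 bottleneck 4, total now 48
augment #6: 2→4→5→9→11→1 bottleneck 10, total now 58
augment #7: 2→4→6→10→3→1 bottleneck 3, total now 61
augment #8: 2→4→6→10→11→1 bottleneck 2, total now 63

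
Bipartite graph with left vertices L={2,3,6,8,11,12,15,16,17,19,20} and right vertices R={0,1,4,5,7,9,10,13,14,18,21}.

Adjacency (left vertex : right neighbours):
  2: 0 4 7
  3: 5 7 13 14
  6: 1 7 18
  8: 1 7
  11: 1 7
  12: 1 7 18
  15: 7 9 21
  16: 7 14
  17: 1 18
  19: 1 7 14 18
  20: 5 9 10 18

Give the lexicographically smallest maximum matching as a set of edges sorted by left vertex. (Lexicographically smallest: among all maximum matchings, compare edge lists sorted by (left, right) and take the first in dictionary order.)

|M| = 8 (so the lex-smallest maximum matching has 8 edges)
process left vertices in ascending order; for each, take the smallest-labelled available neighbour that still permits 8 edges overall, or leave it unmatched if none does
lex-smallest matching: {2-0, 3-5, 6-1, 8-7, 12-18, 15-9, 16-14, 20-10}

Lex-smallest maximum matching: {(2,0), (3,5), (6,1), (8,7), (12,18), (15,9), (16,14), (20,10)}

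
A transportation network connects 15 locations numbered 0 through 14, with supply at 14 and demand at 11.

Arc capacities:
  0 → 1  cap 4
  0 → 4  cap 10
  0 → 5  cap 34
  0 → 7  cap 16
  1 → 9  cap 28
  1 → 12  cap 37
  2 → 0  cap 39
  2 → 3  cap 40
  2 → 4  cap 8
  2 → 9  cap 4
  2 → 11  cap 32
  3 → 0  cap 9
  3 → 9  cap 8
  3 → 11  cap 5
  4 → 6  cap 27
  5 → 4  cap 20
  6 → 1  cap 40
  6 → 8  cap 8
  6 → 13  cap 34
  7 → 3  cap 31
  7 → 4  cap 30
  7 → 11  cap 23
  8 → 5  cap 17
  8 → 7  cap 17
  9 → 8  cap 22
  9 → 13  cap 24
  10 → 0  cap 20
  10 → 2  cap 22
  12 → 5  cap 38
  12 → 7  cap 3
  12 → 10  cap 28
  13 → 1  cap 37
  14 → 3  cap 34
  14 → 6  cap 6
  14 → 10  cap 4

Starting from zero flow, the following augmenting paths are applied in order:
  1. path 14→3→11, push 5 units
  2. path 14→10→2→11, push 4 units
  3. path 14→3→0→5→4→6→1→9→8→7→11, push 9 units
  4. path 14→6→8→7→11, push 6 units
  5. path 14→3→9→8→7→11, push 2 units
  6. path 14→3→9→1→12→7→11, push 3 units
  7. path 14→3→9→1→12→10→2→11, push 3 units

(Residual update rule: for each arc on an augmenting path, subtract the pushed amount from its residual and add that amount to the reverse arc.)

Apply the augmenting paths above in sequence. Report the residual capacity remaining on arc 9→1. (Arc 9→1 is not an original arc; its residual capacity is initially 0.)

after path 1 (14→3→11, push 5): res(9,1)=0
after path 2 (14→10→2→11, push 4): res(9,1)=0
after path 3 (14→3→0→5→4→6→1→9→8→7→11, push 9): res(9,1)=9
after path 4 (14→6→8→7→11, push 6): res(9,1)=9
after path 5 (14→3→9→8→7→11, push 2): res(9,1)=9
after path 6 (14→3→9→1→12→7→11, push 3): res(9,1)=6
after path 7 (14→3→9→1→12→10→2→11, push 3): res(9,1)=3

Residual capacity of (9,1): 3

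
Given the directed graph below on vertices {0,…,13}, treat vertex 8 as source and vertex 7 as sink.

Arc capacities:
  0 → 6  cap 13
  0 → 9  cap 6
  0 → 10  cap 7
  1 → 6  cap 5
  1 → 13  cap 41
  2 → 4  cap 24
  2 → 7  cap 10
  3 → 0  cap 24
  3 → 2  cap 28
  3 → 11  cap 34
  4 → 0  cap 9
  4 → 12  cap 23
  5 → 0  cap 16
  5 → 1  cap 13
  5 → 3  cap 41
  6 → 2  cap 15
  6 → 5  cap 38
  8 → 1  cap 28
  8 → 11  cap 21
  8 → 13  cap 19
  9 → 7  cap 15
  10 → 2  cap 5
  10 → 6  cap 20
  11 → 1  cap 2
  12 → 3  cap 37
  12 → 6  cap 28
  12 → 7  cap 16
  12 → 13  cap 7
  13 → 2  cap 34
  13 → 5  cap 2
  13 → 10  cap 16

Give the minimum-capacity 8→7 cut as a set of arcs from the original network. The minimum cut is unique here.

augment #1: 8→13→2→7 push 10
augment #2: 8→13→2→4→12→7 push 9
augment #3: 8→1→6→2→4→12→7 push 5
augment #4: 8→1→13→2→4→12→7 push 2
augment #5: 8→1→13→5→0→9→7 push 2
augment #6: 8→1→13→2→4→0→9→7 push 4
max flow = 32; residual-reachable set from 8 gives S-side
cut edges (S→T): {(0,9), (2,7), (12,7)} total cap 32

Min-cut arcs: {(0,9), (2,7), (12,7)} (total capacity 32)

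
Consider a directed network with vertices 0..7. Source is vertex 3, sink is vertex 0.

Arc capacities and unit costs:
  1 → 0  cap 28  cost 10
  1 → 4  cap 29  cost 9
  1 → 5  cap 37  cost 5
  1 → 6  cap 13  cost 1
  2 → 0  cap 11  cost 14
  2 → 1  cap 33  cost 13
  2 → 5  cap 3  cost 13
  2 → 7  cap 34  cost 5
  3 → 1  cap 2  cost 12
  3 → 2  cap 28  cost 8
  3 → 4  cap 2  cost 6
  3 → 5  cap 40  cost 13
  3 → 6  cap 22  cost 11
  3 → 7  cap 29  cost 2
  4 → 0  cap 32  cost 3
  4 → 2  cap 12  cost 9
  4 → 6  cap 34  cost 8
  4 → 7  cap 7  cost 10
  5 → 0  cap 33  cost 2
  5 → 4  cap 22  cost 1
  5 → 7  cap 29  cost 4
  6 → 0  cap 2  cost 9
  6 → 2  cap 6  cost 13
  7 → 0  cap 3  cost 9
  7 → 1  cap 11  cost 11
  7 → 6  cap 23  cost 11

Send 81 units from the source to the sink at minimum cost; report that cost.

shortest-cost path #1: 3→4→0 push 2 @ unit cost 9 (adds 18)
shortest-cost path #2: 3→7→0 push 3 @ unit cost 11 (adds 33)
shortest-cost path #3: 3→5→0 push 33 @ unit cost 15 (adds 495)
shortest-cost path #4: 3→5→4→0 push 7 @ unit cost 17 (adds 119)
shortest-cost path #5: 3→6→0 push 2 @ unit cost 20 (adds 40)
shortest-cost path #6: 3→1→5→4→0 push 2 @ unit cost 21 (adds 42)
shortest-cost path #7: 3→2→0 push 11 @ unit cost 22 (adds 242)
shortest-cost path #8: 3→7→1→5→4→0 push 11 @ unit cost 22 (adds 242)
shortest-cost path #9: 3→2→5→4→0 push 2 @ unit cost 25 (adds 50)
shortest-cost path #10: 3→2→5→1→0 push 1 @ unit cost 26 (adds 26)
shortest-cost path #11: 3→2→1→0 push 7 @ unit cost 31 (adds 217)
total cost = 1524

Minimum cost for 81 units: 1524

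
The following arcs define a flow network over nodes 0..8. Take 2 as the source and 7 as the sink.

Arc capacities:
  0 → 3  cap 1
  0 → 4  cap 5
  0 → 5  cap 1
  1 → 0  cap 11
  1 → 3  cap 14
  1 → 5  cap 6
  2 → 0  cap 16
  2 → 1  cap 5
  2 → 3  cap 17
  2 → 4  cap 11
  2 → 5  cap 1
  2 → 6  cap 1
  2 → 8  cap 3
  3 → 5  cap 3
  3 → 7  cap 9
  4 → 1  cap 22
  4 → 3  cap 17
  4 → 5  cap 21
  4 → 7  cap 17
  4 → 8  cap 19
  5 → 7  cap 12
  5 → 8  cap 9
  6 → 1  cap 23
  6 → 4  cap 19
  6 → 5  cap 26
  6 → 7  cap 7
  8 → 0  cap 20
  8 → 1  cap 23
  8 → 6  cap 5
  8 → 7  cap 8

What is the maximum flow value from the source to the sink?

Maximum flow value: 39

augment #1: 2→3→7 bottleneck 9, total now 9
augment #2: 2→4→7 bottleneck 11, total now 20
augment #3: 2→5→7 bottleneck 1, total now 21
augment #4: 2→6→7 bottleneck 1, total now 22
augment #5: 2→8→7 bottleneck 3, total now 25
augment #6: 2→0→4→7 bottleneck 5, total now 30
augment #7: 2→0→5→7 bottleneck 1, total now 31
augment #8: 2→1→5→7 bottleneck 5, total now 36
augment #9: 2→3→5→7 bottleneck 3, total now 39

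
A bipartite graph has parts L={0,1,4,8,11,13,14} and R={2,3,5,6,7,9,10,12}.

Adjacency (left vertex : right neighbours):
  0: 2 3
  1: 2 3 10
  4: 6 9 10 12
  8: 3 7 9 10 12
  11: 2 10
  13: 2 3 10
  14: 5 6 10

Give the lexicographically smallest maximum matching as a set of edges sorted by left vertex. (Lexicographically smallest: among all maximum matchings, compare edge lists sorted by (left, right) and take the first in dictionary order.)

Lex-smallest maximum matching: {(0,2), (1,3), (4,6), (8,7), (11,10), (14,5)}

|M| = 6 (so the lex-smallest maximum matching has 6 edges)
process left vertices in ascending order; for each, take the smallest-labelled available neighbour that still permits 6 edges overall, or leave it unmatched if none does
lex-smallest matching: {0-2, 1-3, 4-6, 8-7, 11-10, 14-5}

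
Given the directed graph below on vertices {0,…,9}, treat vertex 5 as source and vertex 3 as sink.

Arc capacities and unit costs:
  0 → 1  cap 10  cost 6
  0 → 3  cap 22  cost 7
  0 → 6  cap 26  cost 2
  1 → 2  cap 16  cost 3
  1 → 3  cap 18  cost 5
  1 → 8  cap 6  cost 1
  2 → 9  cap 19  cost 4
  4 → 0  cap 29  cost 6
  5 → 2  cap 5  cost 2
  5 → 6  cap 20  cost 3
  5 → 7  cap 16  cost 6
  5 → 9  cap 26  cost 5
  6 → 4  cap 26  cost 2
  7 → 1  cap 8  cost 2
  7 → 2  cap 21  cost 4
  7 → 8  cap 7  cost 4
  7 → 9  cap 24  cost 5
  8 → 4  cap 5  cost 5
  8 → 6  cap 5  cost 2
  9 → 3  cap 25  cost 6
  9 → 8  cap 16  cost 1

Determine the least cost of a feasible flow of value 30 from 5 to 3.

Minimum cost for 30 units: 340

shortest-cost path #1: 5→9→3 push 25 @ unit cost 11 (adds 275)
shortest-cost path #2: 5→7→1→3 push 5 @ unit cost 13 (adds 65)
total cost = 340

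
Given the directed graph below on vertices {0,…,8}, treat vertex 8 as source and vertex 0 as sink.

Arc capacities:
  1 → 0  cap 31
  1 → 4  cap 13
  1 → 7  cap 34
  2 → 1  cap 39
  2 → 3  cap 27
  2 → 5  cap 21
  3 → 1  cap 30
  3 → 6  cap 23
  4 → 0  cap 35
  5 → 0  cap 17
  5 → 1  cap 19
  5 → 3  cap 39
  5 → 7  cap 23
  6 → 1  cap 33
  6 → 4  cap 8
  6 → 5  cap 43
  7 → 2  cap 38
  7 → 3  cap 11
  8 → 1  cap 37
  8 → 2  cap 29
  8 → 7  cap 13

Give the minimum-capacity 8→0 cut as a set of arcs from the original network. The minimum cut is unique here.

Min-cut arcs: {(1,0), (1,4), (5,0), (6,4)} (total capacity 69)

augment #1: 8→1→0 push 31
augment #2: 8→1→4→0 push 6
augment #3: 8→2→5→0 push 17
augment #4: 8→2→1→4→0 push 7
augment #5: 8→2→3→6→4→0 push 5
augment #6: 8→7→3→6→4→0 push 3
max flow = 69; residual-reachable set from 8 gives S-side
cut edges (S→T): {(1,0), (1,4), (5,0), (6,4)} total cap 69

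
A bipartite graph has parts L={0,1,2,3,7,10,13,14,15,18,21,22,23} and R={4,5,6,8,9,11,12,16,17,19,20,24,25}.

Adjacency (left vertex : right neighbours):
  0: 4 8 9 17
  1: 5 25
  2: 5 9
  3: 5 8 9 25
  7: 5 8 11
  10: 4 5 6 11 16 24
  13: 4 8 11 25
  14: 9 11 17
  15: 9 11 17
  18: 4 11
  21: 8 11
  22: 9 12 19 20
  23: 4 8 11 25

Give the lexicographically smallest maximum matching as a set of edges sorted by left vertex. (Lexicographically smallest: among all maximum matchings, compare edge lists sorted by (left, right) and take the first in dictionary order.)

|M| = 9 (so the lex-smallest maximum matching has 9 edges)
process left vertices in ascending order; for each, take the smallest-labelled available neighbour that still permits 9 edges overall, or leave it unmatched if none does
lex-smallest matching: {0-4, 1-5, 2-9, 3-8, 7-11, 10-6, 13-25, 14-17, 22-12}

Lex-smallest maximum matching: {(0,4), (1,5), (2,9), (3,8), (7,11), (10,6), (13,25), (14,17), (22,12)}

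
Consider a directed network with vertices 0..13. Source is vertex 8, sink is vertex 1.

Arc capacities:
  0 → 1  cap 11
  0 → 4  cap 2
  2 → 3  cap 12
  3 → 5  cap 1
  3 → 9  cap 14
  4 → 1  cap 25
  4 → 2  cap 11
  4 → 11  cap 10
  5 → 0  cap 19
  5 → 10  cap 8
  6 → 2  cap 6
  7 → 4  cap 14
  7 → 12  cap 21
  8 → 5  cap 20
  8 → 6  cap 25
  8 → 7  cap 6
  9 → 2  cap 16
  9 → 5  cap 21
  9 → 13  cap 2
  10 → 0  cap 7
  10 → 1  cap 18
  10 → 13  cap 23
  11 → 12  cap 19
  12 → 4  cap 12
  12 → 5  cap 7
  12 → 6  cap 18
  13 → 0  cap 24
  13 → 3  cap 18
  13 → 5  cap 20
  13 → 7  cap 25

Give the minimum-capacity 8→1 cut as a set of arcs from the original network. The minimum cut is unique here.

augment #1: 8→5→0→1 push 11
augment #2: 8→5→10→1 push 8
augment #3: 8→7→4→1 push 6
augment #4: 8→5→0→4→1 push 1
augment #5: 8→6→2→3→5→0→4→1 push 1
augment #6: 8→6→2→3→9→13→7→4→1 push 2
max flow = 29; residual-reachable set from 8 gives S-side
cut edges (S→T): {(0,1), (0,4), (5,10), (8,7), (9,13)} total cap 29

Min-cut arcs: {(0,1), (0,4), (5,10), (8,7), (9,13)} (total capacity 29)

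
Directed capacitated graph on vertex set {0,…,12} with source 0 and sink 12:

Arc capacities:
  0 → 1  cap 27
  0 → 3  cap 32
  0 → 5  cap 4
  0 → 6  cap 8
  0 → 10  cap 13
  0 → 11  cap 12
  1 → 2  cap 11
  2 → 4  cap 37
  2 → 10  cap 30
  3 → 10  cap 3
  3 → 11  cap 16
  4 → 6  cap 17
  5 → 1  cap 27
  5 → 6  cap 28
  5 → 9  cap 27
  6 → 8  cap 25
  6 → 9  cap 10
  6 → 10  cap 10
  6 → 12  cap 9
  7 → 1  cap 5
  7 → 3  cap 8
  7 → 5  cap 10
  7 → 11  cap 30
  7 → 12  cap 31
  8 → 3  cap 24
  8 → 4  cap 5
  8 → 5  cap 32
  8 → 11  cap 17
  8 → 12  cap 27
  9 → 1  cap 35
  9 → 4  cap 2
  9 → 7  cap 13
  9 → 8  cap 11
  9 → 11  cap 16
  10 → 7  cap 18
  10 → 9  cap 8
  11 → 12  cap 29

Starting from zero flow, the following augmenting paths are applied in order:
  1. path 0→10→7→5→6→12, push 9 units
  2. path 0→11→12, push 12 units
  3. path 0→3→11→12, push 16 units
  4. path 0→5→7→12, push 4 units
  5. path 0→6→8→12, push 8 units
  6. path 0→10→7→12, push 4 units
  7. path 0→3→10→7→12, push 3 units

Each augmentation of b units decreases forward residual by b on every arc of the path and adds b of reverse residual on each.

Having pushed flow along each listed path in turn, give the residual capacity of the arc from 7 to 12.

Residual capacity of (7,12): 20

after path 1 (0→10→7→5→6→12, push 9): res(7,12)=31
after path 2 (0→11→12, push 12): res(7,12)=31
after path 3 (0→3→11→12, push 16): res(7,12)=31
after path 4 (0→5→7→12, push 4): res(7,12)=27
after path 5 (0→6→8→12, push 8): res(7,12)=27
after path 6 (0→10→7→12, push 4): res(7,12)=23
after path 7 (0→3→10→7→12, push 3): res(7,12)=20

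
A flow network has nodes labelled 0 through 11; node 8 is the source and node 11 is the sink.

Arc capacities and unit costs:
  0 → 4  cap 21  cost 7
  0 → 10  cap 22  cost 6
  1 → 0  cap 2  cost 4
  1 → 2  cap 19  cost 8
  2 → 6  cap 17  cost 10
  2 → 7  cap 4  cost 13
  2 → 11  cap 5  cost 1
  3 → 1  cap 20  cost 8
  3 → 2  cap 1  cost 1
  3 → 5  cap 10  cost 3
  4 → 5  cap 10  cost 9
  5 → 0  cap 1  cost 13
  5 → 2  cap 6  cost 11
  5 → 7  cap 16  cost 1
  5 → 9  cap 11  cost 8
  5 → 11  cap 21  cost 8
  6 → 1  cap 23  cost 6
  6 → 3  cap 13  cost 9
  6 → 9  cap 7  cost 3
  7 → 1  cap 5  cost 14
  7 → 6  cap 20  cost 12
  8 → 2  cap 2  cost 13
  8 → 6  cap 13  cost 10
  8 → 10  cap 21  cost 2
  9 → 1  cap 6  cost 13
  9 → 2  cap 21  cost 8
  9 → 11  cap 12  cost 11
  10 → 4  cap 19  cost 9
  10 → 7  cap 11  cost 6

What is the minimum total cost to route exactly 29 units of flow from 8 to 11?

Minimum cost for 29 units: 789

shortest-cost path #1: 8→2→11 push 2 @ unit cost 14 (adds 28)
shortest-cost path #2: 8→6→3→2→11 push 1 @ unit cost 21 (adds 21)
shortest-cost path #3: 8→6→9→2→11 push 2 @ unit cost 22 (adds 44)
shortest-cost path #4: 8→6→9→11 push 5 @ unit cost 24 (adds 120)
shortest-cost path #5: 8→6→1→2→9→11 push 2 @ unit cost 27 (adds 54)
shortest-cost path #6: 8→10→4→5→11 push 10 @ unit cost 28 (adds 280)
shortest-cost path #7: 8→6→3→5→11 push 3 @ unit cost 30 (adds 90)
shortest-cost path #8: 8→10→7→1→6→3→5→11 push 2 @ unit cost 36 (adds 72)
shortest-cost path #9: 8→10→7→1→2→3→5→11 push 1 @ unit cost 40 (adds 40)
shortest-cost path #10: 8→10→7→6→3→5→11 push 1 @ unit cost 40 (adds 40)
total cost = 789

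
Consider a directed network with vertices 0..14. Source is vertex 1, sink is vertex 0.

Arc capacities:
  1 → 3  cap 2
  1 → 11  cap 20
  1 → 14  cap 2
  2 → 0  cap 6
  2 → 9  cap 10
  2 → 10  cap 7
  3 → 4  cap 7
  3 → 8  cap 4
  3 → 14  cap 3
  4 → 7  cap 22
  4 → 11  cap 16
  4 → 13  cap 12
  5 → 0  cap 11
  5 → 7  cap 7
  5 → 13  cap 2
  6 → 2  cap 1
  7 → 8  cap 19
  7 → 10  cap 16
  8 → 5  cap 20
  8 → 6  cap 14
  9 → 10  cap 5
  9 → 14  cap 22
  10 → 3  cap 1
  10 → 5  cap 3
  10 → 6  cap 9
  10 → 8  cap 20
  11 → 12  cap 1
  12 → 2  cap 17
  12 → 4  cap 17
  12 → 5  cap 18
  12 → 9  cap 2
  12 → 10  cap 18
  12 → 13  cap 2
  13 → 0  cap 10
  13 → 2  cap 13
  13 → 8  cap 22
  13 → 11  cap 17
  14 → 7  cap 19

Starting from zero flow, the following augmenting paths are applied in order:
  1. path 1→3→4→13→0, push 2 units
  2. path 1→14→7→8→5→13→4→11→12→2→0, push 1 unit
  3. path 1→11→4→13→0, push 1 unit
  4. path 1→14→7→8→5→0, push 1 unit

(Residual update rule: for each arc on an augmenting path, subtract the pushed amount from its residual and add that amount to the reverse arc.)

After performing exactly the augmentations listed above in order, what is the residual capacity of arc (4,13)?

after path 1 (1→3→4→13→0, push 2): res(4,13)=10
after path 2 (1→14→7→8→5→13→4→11→12→2→0, push 1): res(4,13)=11
after path 3 (1→11→4→13→0, push 1): res(4,13)=10
after path 4 (1→14→7→8→5→0, push 1): res(4,13)=10

Residual capacity of (4,13): 10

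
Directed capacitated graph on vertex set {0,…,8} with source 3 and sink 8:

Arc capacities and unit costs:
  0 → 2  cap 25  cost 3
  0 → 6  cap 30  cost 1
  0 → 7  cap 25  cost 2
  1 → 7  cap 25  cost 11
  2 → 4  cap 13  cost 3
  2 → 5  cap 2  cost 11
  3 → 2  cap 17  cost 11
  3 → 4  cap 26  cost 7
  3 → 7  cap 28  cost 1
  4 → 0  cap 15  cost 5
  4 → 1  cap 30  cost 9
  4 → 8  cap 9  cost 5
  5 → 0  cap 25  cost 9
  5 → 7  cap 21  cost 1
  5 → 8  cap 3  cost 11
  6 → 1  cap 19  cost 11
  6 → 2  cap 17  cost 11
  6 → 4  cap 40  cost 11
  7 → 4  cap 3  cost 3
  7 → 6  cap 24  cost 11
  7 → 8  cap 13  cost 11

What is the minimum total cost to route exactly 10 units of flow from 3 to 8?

Minimum cost for 10 units: 111

shortest-cost path #1: 3→7→4→8 push 3 @ unit cost 9 (adds 27)
shortest-cost path #2: 3→4→8 push 6 @ unit cost 12 (adds 72)
shortest-cost path #3: 3→7→8 push 1 @ unit cost 12 (adds 12)
total cost = 111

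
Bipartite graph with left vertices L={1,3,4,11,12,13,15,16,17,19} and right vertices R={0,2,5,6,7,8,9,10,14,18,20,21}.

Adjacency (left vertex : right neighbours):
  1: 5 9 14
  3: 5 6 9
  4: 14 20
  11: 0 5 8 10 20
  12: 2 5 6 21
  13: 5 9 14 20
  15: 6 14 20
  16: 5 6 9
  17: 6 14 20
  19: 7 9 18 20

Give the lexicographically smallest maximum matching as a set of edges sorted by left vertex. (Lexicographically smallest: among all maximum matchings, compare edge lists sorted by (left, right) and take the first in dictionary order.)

Lex-smallest maximum matching: {(1,5), (3,6), (4,14), (11,0), (12,2), (13,9), (15,20), (19,7)}

|M| = 8 (so the lex-smallest maximum matching has 8 edges)
process left vertices in ascending order; for each, take the smallest-labelled available neighbour that still permits 8 edges overall, or leave it unmatched if none does
lex-smallest matching: {1-5, 3-6, 4-14, 11-0, 12-2, 13-9, 15-20, 19-7}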